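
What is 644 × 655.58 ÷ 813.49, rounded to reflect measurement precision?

519

644 × 655.58 ÷ 813.49 = 518.990423976…
Multiplication/division keeps the fewest significant figures: 644 → 3 s.f., 655.58 → 5 s.f., 813.49 → 5 s.f.; limit is 3.
Rounded to 3 significant figures: 519.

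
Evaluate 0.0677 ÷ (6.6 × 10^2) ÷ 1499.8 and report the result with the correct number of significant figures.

6.8 × 10^-8

0.0677 ÷ (6.6 × 10^2) ÷ 1499.8 = 6.83929574448 × 10^-8…
Multiplication/division keeps the fewest significant figures: 0.0677 → 3 s.f., 6.6 × 10^2 → 2 s.f., 1499.8 → 5 s.f.; limit is 2.
Rounded to 2 significant figures: 6.8 × 10^-8.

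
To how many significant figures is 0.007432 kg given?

4

0.007432: leading zeros are not significant.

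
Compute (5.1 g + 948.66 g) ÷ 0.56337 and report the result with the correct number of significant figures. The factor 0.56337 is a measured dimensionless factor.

1693 g

5.1 g + 948.66 g = 953.76 g; the sum is limited to 1 decimal place (4 s.f.).
Carrying full precision, 953.76 ÷ 0.56337 = 1692.95489643… g; 0.56337 has 5 s.f., so the result keeps min(4, 5) = 4 s.f.
Rounded to 4 significant figures: 1693 g.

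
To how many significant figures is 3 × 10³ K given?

1

3 × 10³: in scientific notation every digit of the coefficient is significant.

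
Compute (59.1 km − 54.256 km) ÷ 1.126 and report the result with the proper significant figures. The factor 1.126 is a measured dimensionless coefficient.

4.3 km

59.1 km − 54.256 km = 4.844 km; the difference is limited to 1 decimal place (2 s.f.).
Carrying full precision, 4.844 ÷ 1.126 = 4.30195381883… km; 1.126 has 4 s.f., so the result keeps min(2, 4) = 2 s.f.
Rounded to 2 significant figures: 4.3 km.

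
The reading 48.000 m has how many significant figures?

48.000: trailing zeros after a decimal point are significant.

5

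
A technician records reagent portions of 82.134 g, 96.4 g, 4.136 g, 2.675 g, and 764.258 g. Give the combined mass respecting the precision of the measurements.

949.6 g

82.134 g + 96.4 g + 4.136 g + 2.675 g + 764.258 g = 949.603 g.
Addition/subtraction keeps the fewest decimal places: 82.134 → 3 decimal places, 96.4 → 1 decimal place, 4.136 → 3 decimal places, 2.675 → 3 decimal places, 764.258 → 3 decimal places; limit is 1.
Rounded to 1 decimal place: 949.6 g.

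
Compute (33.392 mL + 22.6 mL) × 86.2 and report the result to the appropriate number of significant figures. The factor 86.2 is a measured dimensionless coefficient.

4.83 × 10^3 mL

33.392 mL + 22.6 mL = 55.992 mL; the sum is limited to 1 decimal place (3 s.f.).
Carrying full precision, 55.992 × 86.2 = 4826.5104 mL; 86.2 has 3 s.f., so the result keeps min(3, 3) = 3 s.f.
Rounded to 3 significant figures: 4.83 × 10^3 mL.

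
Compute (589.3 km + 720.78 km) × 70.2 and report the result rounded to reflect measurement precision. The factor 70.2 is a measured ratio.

9.20 × 10⁴ km

589.3 km + 720.78 km = 1310.08 km; the sum is limited to 1 decimal place (5 s.f.).
Carrying full precision, 1310.08 × 70.2 = 91967.616 km; 70.2 has 3 s.f., so the result keeps min(5, 3) = 3 s.f.
Rounded to 3 significant figures: 9.20 × 10⁴ km.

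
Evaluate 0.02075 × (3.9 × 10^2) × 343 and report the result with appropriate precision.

2.8 × 10^3

0.02075 × (3.9 × 10^2) × 343 = 2775.7275
Multiplication/division keeps the fewest significant figures: 0.02075 → 4 s.f., 3.9 × 10^2 → 2 s.f., 343 → 3 s.f.; limit is 2.
Rounded to 2 significant figures: 2.8 × 10^3.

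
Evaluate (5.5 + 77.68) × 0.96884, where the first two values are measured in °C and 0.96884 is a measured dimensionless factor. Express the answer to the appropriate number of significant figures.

80.6 °C

5.5 °C + 77.68 °C = 83.18 °C; the sum is limited to 1 decimal place (3 s.f.).
Carrying full precision, 83.18 × 0.96884 = 80.5881112 °C; 0.96884 has 5 s.f., so the result keeps min(3, 5) = 3 s.f.
Rounded to 3 significant figures: 80.6 °C.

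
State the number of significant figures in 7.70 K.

7.70: trailing zeros after a decimal point are significant.

3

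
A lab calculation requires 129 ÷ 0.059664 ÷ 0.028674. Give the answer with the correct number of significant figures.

7.54 × 10^4

129 ÷ 0.059664 ÷ 0.028674 = 75403.0760864…
Multiplication/division keeps the fewest significant figures: 129 → 3 s.f., 0.059664 → 5 s.f., 0.028674 → 5 s.f.; limit is 3.
Rounded to 3 significant figures: 7.54 × 10^4.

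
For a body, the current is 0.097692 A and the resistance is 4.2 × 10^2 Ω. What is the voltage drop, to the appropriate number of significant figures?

voltage drop = 0.097692 A × 4.2 × 10^2 Ω = 41.03064 V.
0.097692 has 5 significant figures; 4.2 × 10^2 has 2.
Division/multiplication keeps the fewest: 2 significant figures.
Rounded: 41 V.

41 V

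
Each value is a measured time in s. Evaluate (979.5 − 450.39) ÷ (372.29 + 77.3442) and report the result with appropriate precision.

979.5 − 450.39 = 529.11, limited to 1 d.p. → 4 s.f.; 372.29 + 77.3442 = 449.6342, limited to 2 d.p. → 5 s.f.
Carrying full precision, 529.11 ÷ 449.6342 = 1.17675657234…; keep min(4, 5) = 4 s.f.
Rounded to 4 significant figures: 1.177.

1.177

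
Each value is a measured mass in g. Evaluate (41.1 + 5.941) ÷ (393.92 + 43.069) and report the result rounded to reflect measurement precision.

1.08 × 10^-1

41.1 + 5.941 = 47.041, limited to 1 d.p. → 3 s.f.; 393.92 + 43.069 = 436.989, limited to 2 d.p. → 5 s.f.
Carrying full precision, 47.041 ÷ 436.989 = 0.1076480186…; keep min(3, 5) = 3 s.f.
Rounded to 3 significant figures: 1.08 × 10^-1.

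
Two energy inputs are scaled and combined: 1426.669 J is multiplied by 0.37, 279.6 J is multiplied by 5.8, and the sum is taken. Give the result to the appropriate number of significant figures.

1426.669 × 0.37 = 527.86753 → 5.3 × 10² J (2 s.f., last digit at the 10^1 place).
279.6 × 5.8 = 1621.68 → 1.6 × 10³ J (2 s.f., last digit at the 10^2 place).
Sum: 2149.54753 J; keep the coarser place, 10^2.
Result: 2.1 × 10³ J.

2.1 × 10³ J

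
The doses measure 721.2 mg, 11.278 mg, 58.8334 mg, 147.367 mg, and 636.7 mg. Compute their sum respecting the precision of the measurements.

721.2 mg + 11.278 mg + 58.8334 mg + 147.367 mg + 636.7 mg = 1575.3784 mg.
Addition/subtraction keeps the fewest decimal places: 721.2 → 1 decimal place, 11.278 → 3 decimal places, 58.8334 → 4 decimal places, 147.367 → 3 decimal places, 636.7 → 1 decimal place; limit is 1.
Rounded to 1 decimal place: 1.5754 × 10^3 mg.

1.5754 × 10^3 mg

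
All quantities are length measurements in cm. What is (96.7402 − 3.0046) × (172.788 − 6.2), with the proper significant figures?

96.7402 − 3.0046 = 93.7356, limited to 4 d.p. → 6 s.f.; 172.788 − 6.2 = 166.588, limited to 1 d.p. → 4 s.f.
Carrying full precision, 93.7356 × 166.588 = 15615.2261328; keep min(6, 4) = 4 s.f.
Rounded to 4 significant figures: 1.562 × 10⁴ cm².

1.562 × 10⁴ cm²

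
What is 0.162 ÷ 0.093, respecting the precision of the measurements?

0.162 ÷ 0.093 = 1.74193548387…
Multiplication/division keeps the fewest significant figures: 0.162 → 3 s.f., 0.093 → 2 s.f.; limit is 2.
Rounded to 2 significant figures: 1.7.

1.7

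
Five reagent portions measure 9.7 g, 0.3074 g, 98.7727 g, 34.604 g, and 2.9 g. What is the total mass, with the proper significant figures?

1.463 × 10² g

9.7 g + 0.3074 g + 98.7727 g + 34.604 g + 2.9 g = 146.2841 g.
Addition/subtraction keeps the fewest decimal places: 9.7 → 1 decimal place, 0.3074 → 4 decimal places, 98.7727 → 4 decimal places, 34.604 → 3 decimal places, 2.9 → 1 decimal place; limit is 1.
Rounded to 1 decimal place: 1.463 × 10² g.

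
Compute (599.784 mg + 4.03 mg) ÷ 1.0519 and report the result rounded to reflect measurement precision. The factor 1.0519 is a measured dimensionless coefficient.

599.784 mg + 4.03 mg = 603.814 mg; the sum is limited to 2 decimal places (5 s.f.).
Carrying full precision, 603.814 ÷ 1.0519 = 574.022245461… mg; 1.0519 has 5 s.f., so the result keeps min(5, 5) = 5 s.f.
Rounded to 5 significant figures: 574.02 mg.

574.02 mg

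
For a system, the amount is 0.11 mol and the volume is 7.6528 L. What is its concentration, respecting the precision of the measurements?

0.014 mol/L

concentration = 0.11 mol ÷ 7.6528 L = 0.0143738239599… mol/L.
0.11 has 2 significant figures; 7.6528 has 5.
Division/multiplication keeps the fewest: 2 significant figures.
Rounded: 0.014 mol/L.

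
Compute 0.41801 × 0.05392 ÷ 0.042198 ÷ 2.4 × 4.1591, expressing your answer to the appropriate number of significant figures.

0.41801 × 0.05392 ÷ 0.042198 ÷ 2.4 × 4.1591 = 0.925620166464…
Multiplication/division keeps the fewest significant figures: 0.41801 → 5 s.f., 0.05392 → 4 s.f., 0.042198 → 5 s.f., 2.4 → 2 s.f., 4.1591 → 5 s.f.; limit is 2.
Rounded to 2 significant figures: 0.93.

0.93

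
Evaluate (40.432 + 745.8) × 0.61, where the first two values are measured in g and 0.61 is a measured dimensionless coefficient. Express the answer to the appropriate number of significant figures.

40.432 g + 745.8 g = 786.232 g; the sum is limited to 1 decimal place (4 s.f.).
Carrying full precision, 786.232 × 0.61 = 479.60152 g; 0.61 has 2 s.f., so the result keeps min(4, 2) = 2 s.f.
Rounded to 2 significant figures: 4.8 × 10^2 g.

4.8 × 10^2 g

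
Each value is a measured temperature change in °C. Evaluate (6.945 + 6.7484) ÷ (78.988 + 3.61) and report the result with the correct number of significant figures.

0.1658

6.945 + 6.7484 = 13.6934, limited to 3 d.p. → 5 s.f.; 78.988 + 3.61 = 82.598, limited to 2 d.p. → 4 s.f.
Carrying full precision, 13.6934 ÷ 82.598 = 0.16578367515…; keep min(5, 4) = 4 s.f.
Rounded to 4 significant figures: 0.1658.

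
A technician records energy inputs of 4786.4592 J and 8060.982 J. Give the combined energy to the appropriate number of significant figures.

4786.4592 J + 8060.982 J = 12847.4412 J.
Addition/subtraction keeps the fewest decimal places: 4786.4592 → 4 decimal places, 8060.982 → 3 decimal places; limit is 3.
Rounded to 3 decimal places: 12847.441 J.

12847.441 J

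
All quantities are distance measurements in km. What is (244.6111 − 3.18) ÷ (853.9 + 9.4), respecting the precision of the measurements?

0.2797

244.6111 − 3.18 = 241.4311, limited to 2 d.p. → 5 s.f.; 853.9 + 9.4 = 863.3, limited to 1 d.p. → 4 s.f.
Carrying full precision, 241.4311 ÷ 863.3 = 0.279660720491…; keep min(5, 4) = 4 s.f.
Rounded to 4 significant figures: 0.2797.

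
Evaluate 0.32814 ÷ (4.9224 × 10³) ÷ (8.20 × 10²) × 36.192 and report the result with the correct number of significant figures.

2.94 × 10⁻⁶

0.32814 ÷ (4.9224 × 10³) ÷ (8.20 × 10²) × 36.192 = 0.00000294225969485…
Multiplication/division keeps the fewest significant figures: 0.32814 → 5 s.f., 4.9224 × 10³ → 5 s.f., 8.20 × 10² → 3 s.f., 36.192 → 5 s.f.; limit is 3.
Rounded to 3 significant figures: 2.94 × 10⁻⁶.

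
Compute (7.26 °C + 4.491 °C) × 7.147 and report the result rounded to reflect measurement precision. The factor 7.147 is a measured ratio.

83.98 °C

7.26 °C + 4.491 °C = 11.751 °C; the sum is limited to 2 decimal places (4 s.f.).
Carrying full precision, 11.751 × 7.147 = 83.984397 °C; 7.147 has 4 s.f., so the result keeps min(4, 4) = 4 s.f.
Rounded to 4 significant figures: 83.98 °C.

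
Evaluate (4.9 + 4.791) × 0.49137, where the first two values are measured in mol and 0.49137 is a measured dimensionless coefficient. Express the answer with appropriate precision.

4.8 mol

4.9 mol + 4.791 mol = 9.691 mol; the sum is limited to 1 decimal place (2 s.f.).
Carrying full precision, 9.691 × 0.49137 = 4.76186667 mol; 0.49137 has 5 s.f., so the result keeps min(2, 5) = 2 s.f.
Rounded to 2 significant figures: 4.8 mol.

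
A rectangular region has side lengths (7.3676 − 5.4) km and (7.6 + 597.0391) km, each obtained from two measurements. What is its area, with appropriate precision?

7.3676 − 5.4 = 1.9676, limited to 1 d.p. → 2 s.f.; 7.6 + 597.0391 = 604.6391, limited to 1 d.p. → 4 s.f.
Carrying full precision, 1.9676 × 604.6391 = 1189.68789316; keep min(2, 4) = 2 s.f.
Rounded to 2 significant figures: 1.2 × 10³ km².

1.2 × 10³ km²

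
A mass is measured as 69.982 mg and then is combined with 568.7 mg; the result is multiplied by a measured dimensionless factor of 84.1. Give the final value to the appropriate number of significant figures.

5.37 × 10⁴ mg

69.982 mg + 568.7 mg = 638.682 mg; the sum is limited to 1 decimal place (4 s.f.).
Carrying full precision, 638.682 × 84.1 = 53713.1562 mg; 84.1 has 3 s.f., so the result keeps min(4, 3) = 3 s.f.
Rounded to 3 significant figures: 5.37 × 10⁴ mg.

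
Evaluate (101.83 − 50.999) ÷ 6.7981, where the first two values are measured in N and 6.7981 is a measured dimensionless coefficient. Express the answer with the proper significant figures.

7.477 N

101.83 N − 50.999 N = 50.831 N; the difference is limited to 2 decimal places (4 s.f.).
Carrying full precision, 50.831 ÷ 6.7981 = 7.47723628661… N; 6.7981 has 5 s.f., so the result keeps min(4, 5) = 4 s.f.
Rounded to 4 significant figures: 7.477 N.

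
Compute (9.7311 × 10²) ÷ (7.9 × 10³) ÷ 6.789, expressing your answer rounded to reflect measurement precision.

(9.7311 × 10²) ÷ (7.9 × 10³) ÷ 6.789 = 0.0181438328197…
Multiplication/division keeps the fewest significant figures: 9.7311 × 10² → 5 s.f., 7.9 × 10³ → 2 s.f., 6.789 → 4 s.f.; limit is 2.
Rounded to 2 significant figures: 0.018.

0.018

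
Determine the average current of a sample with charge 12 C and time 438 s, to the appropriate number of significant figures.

0.027 A

average current = 12 C ÷ 438 s = 0.027397260274… A.
12 has 2 significant figures; 438 has 3.
Division/multiplication keeps the fewest: 2 significant figures.
Rounded: 0.027 A.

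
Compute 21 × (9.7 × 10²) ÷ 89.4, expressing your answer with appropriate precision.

2.3 × 10²

21 × (9.7 × 10²) ÷ 89.4 = 227.852348993…
Multiplication/division keeps the fewest significant figures: 21 → 2 s.f., 9.7 × 10² → 2 s.f., 89.4 → 3 s.f.; limit is 2.
Rounded to 2 significant figures: 2.3 × 10².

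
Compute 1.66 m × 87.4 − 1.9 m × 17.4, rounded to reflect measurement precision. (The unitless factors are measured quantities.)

1.66 × 87.4 = 145.084 → 1.45 × 10² m (3 s.f., last digit at the 10^0 place).
1.9 × 17.4 = 33.06 → 33 m (2 s.f., last digit at the 10^0 place).
Difference: 112.024 m; keep the coarser place, 10^0.
Result: 112 m.

112 m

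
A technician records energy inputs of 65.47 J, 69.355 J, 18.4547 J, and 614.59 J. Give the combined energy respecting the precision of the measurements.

767.87 J

65.47 J + 69.355 J + 18.4547 J + 614.59 J = 767.8697 J.
Addition/subtraction keeps the fewest decimal places: 65.47 → 2 decimal places, 69.355 → 3 decimal places, 18.4547 → 4 decimal places, 614.59 → 2 decimal places; limit is 2.
Rounded to 2 decimal places: 767.87 J.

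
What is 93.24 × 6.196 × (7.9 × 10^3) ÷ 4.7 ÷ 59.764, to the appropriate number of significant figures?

93.24 × 6.196 × (7.9 × 10^3) ÷ 4.7 ÷ 59.764 = 16248.124951…
Multiplication/division keeps the fewest significant figures: 93.24 → 4 s.f., 6.196 → 4 s.f., 7.9 × 10^3 → 2 s.f., 4.7 → 2 s.f., 59.764 → 5 s.f.; limit is 2.
Rounded to 2 significant figures: 1.6 × 10^4.

1.6 × 10^4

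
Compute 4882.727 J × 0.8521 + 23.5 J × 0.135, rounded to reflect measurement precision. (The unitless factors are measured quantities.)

4.164 × 10³ J

4882.727 × 0.8521 = 4160.5716767 → 4161 J (4 s.f., last digit at the 10^0 place).
23.5 × 0.135 = 3.1725 → 3.17 J (3 s.f., last digit at the 10^-2 place).
Sum: 4163.7441767 J; keep the coarser place, 10^0.
Result: 4.164 × 10³ J.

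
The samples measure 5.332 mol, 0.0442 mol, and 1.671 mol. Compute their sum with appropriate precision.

5.332 mol + 0.0442 mol + 1.671 mol = 7.0472 mol.
Addition/subtraction keeps the fewest decimal places: 5.332 → 3 decimal places, 0.0442 → 4 decimal places, 1.671 → 3 decimal places; limit is 3.
Rounded to 3 decimal places: 7.047 mol.

7.047 mol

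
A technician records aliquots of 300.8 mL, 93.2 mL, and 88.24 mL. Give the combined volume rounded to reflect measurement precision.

4.822 × 10² mL

300.8 mL + 93.2 mL + 88.24 mL = 482.24 mL.
Addition/subtraction keeps the fewest decimal places: 300.8 → 1 decimal place, 93.2 → 1 decimal place, 88.24 → 2 decimal places; limit is 1.
Rounded to 1 decimal place: 4.822 × 10² mL.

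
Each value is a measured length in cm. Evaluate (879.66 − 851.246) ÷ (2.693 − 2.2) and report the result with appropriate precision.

879.66 − 851.246 = 28.414, limited to 2 d.p. → 4 s.f.; 2.693 − 2.2 = 0.493, limited to 1 d.p. → 1 s.f.
Carrying full precision, 28.414 ÷ 0.493 = 57.6348884381…; keep min(4, 1) = 1 s.f.
Rounded to 1 significant figure: 6 × 10^1.

6 × 10^1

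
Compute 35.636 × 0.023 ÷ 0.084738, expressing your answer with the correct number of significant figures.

35.636 × 0.023 ÷ 0.084738 = 9.67249640067…
Multiplication/division keeps the fewest significant figures: 35.636 → 5 s.f., 0.023 → 2 s.f., 0.084738 → 5 s.f.; limit is 2.
Rounded to 2 significant figures: 9.7.

9.7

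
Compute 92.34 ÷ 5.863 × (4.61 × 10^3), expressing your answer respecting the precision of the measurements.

92.34 ÷ 5.863 × (4.61 × 10^3) = 72605.7308545…
Multiplication/division keeps the fewest significant figures: 92.34 → 4 s.f., 5.863 → 4 s.f., 4.61 × 10^3 → 3 s.f.; limit is 3.
Rounded to 3 significant figures: 7.26 × 10^4.

7.26 × 10^4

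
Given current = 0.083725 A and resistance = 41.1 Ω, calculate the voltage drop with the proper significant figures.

voltage drop = 0.083725 A × 41.1 Ω = 3.4410975 V.
0.083725 has 5 significant figures; 41.1 has 3.
Division/multiplication keeps the fewest: 3 significant figures.
Rounded: 3.44 V.

3.44 V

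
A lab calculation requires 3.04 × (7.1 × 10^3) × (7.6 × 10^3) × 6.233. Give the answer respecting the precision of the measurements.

1.0 × 10^9

3.04 × (7.1 × 10^3) × (7.6 × 10^3) × 6.233 = 1.0224513472 × 10^9
Multiplication/division keeps the fewest significant figures: 3.04 → 3 s.f., 7.1 × 10^3 → 2 s.f., 7.6 × 10^3 → 2 s.f., 6.233 → 4 s.f.; limit is 2.
Rounded to 2 significant figures: 1.0 × 10^9.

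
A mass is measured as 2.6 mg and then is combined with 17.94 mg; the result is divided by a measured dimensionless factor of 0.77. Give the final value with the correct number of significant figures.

2.6 mg + 17.94 mg = 20.54 mg; the sum is limited to 1 decimal place (3 s.f.).
Carrying full precision, 20.54 ÷ 0.77 = 26.6753246753… mg; 0.77 has 2 s.f., so the result keeps min(3, 2) = 2 s.f.
Rounded to 2 significant figures: 27 mg.

27 mg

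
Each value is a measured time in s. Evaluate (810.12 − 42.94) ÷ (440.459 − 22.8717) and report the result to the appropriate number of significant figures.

810.12 − 42.94 = 767.18, limited to 2 d.p. → 5 s.f.; 440.459 − 22.8717 = 417.5873, limited to 3 d.p. → 6 s.f.
Carrying full precision, 767.18 ÷ 417.5873 = 1.83717273011…; keep min(5, 6) = 5 s.f.
Rounded to 5 significant figures: 1.8372.

1.8372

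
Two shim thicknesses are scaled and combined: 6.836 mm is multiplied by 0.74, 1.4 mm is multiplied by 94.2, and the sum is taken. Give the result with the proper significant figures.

6.836 × 0.74 = 5.05864 → 5.1 mm (2 s.f., last digit at the 10^-1 place).
1.4 × 94.2 = 131.88 → 1.3 × 10² mm (2 s.f., last digit at the 10^1 place).
Sum: 136.93864 mm; keep the coarser place, 10^1.
Result: 1.4 × 10² mm.

1.4 × 10² mm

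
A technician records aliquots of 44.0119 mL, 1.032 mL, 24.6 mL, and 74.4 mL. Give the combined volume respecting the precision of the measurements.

44.0119 mL + 1.032 mL + 24.6 mL + 74.4 mL = 144.0439 mL.
Addition/subtraction keeps the fewest decimal places: 44.0119 → 4 decimal places, 1.032 → 3 decimal places, 24.6 → 1 decimal place, 74.4 → 1 decimal place; limit is 1.
Rounded to 1 decimal place: 144.0 mL.

144.0 mL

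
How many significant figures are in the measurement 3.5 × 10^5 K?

2

3.5 × 10^5: in scientific notation every digit of the coefficient is significant.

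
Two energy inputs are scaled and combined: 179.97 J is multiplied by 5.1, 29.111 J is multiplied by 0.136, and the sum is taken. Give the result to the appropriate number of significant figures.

179.97 × 5.1 = 917.847 → 9.2 × 10² J (2 s.f., last digit at the 10^1 place).
29.111 × 0.136 = 3.959096 → 3.96 J (3 s.f., last digit at the 10^-2 place).
Sum: 921.806096 J; keep the coarser place, 10^1.
Result: 9.2 × 10² J.

9.2 × 10² J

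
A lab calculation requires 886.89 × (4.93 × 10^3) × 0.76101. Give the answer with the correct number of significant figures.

886.89 × (4.93 × 10^3) × 0.76101 = 3327415.54338…
Multiplication/division keeps the fewest significant figures: 886.89 → 5 s.f., 4.93 × 10^3 → 3 s.f., 0.76101 → 5 s.f.; limit is 3.
Rounded to 3 significant figures: 3.33 × 10^6.

3.33 × 10^6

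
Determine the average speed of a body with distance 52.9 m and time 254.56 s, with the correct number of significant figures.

average speed = 52.9 m ÷ 254.56 s = 0.20780955374… m/s.
52.9 has 3 significant figures; 254.56 has 5.
Division/multiplication keeps the fewest: 3 significant figures.
Rounded: 0.208 m/s.

0.208 m/s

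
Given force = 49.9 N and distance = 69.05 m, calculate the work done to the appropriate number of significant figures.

work done = 49.9 N × 69.05 m = 3445.595 J.
49.9 has 3 significant figures; 69.05 has 4.
Division/multiplication keeps the fewest: 3 significant figures.
Rounded: 3.45 × 10^3 J.

3.45 × 10^3 J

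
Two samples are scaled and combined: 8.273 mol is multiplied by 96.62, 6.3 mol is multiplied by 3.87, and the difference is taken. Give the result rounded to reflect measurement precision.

8.273 × 96.62 = 799.33726 → 7.993 × 10² mol (4 s.f., last digit at the 10^-1 place).
6.3 × 3.87 = 24.381 → 24 mol (2 s.f., last digit at the 10^0 place).
Difference: 774.95626 mol; keep the coarser place, 10^0.
Result: 775 mol.

775 mol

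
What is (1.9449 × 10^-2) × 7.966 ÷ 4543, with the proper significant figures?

(1.9449 × 10^-2) × 7.966 ÷ 4543 = 0.0000341031771957…
Multiplication/division keeps the fewest significant figures: 1.9449 × 10^-2 → 5 s.f., 7.966 → 4 s.f., 4543 → 4 s.f.; limit is 4.
Rounded to 4 significant figures: 3.410 × 10^-5.

3.410 × 10^-5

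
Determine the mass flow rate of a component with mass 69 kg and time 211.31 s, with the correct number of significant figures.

mass flow rate = 69 kg ÷ 211.31 s = 0.326534475415… kg/s.
69 has 2 significant figures; 211.31 has 5.
Division/multiplication keeps the fewest: 2 significant figures.
Rounded: 0.33 kg/s.

0.33 kg/s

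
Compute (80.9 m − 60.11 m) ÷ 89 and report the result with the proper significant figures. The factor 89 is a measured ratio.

80.9 m − 60.11 m = 20.79 m; the difference is limited to 1 decimal place (3 s.f.).
Carrying full precision, 20.79 ÷ 89 = 0.233595505618… m; 89 has 2 s.f., so the result keeps min(3, 2) = 2 s.f.
Rounded to 2 significant figures: 0.23 m.

0.23 m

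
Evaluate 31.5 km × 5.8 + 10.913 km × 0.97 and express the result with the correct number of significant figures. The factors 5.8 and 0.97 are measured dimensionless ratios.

1.9 × 10² km

31.5 × 5.8 = 182.7 → 1.8 × 10² km (2 s.f., last digit at the 10^1 place).
10.913 × 0.97 = 10.58561 → 11 km (2 s.f., last digit at the 10^0 place).
Sum: 193.28561 km; keep the coarser place, 10^1.
Result: 1.9 × 10² km.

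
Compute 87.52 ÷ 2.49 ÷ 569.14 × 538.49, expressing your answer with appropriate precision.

87.52 ÷ 2.49 ÷ 569.14 × 538.49 = 33.2557307277…
Multiplication/division keeps the fewest significant figures: 87.52 → 4 s.f., 2.49 → 3 s.f., 569.14 → 5 s.f., 538.49 → 5 s.f.; limit is 3.
Rounded to 3 significant figures: 33.3.

33.3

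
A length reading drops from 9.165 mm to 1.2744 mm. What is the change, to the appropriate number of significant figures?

9.165 mm − 1.2744 mm = 7.8906 mm.
Addition/subtraction keeps the fewest decimal places: 9.165 → 3 decimal places, 1.2744 → 4 decimal places; limit is 3.
Rounded to 3 decimal places: 7.891 mm.

7.891 mm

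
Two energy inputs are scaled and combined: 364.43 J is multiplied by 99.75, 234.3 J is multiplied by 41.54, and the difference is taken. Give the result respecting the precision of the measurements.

2.662 × 10⁴ J

364.43 × 99.75 = 36351.8925 → 3.635 × 10⁴ J (4 s.f., last digit at the 10^1 place).
234.3 × 41.54 = 9732.822 → 9733 J (4 s.f., last digit at the 10^0 place).
Difference: 26619.0705 J; keep the coarser place, 10^1.
Result: 2.662 × 10⁴ J.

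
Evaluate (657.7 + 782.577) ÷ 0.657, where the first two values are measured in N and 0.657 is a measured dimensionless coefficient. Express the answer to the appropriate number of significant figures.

657.7 N + 782.577 N = 1440.277 N; the sum is limited to 1 decimal place (5 s.f.).
Carrying full precision, 1440.277 ÷ 0.657 = 2192.20243531… N; 0.657 has 3 s.f., so the result keeps min(5, 3) = 3 s.f.
Rounded to 3 significant figures: 2.19 × 10³ N.

2.19 × 10³ N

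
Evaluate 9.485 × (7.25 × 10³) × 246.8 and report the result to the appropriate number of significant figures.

1.70 × 10⁷

9.485 × (7.25 × 10³) × 246.8 = 16971510.5
Multiplication/division keeps the fewest significant figures: 9.485 → 4 s.f., 7.25 × 10³ → 3 s.f., 246.8 → 4 s.f.; limit is 3.
Rounded to 3 significant figures: 1.70 × 10⁷.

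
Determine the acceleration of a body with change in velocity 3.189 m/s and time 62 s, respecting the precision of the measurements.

acceleration = 3.189 m/s ÷ 62 s = 0.051435483871… m/s².
3.189 has 4 significant figures; 62 has 2.
Division/multiplication keeps the fewest: 2 significant figures.
Rounded: 0.051 m/s².

0.051 m/s²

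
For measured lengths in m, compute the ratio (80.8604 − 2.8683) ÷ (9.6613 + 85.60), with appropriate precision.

0.8187

80.8604 − 2.8683 = 77.9921, limited to 4 d.p. → 6 s.f.; 9.6613 + 85.60 = 95.2613, limited to 2 d.p. → 4 s.f.
Carrying full precision, 77.9921 ÷ 95.2613 = 0.818717569464…; keep min(6, 4) = 4 s.f.
Rounded to 4 significant figures: 0.8187.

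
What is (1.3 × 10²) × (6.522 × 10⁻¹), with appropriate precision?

(1.3 × 10²) × (6.522 × 10⁻¹) = 84.786
Multiplication/division keeps the fewest significant figures: 1.3 × 10² → 2 s.f., 6.522 × 10⁻¹ → 4 s.f.; limit is 2.
Rounded to 2 significant figures: 85.

85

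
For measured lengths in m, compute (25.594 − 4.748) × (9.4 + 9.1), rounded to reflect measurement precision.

25.594 − 4.748 = 20.846, limited to 3 d.p. → 5 s.f.; 9.4 + 9.1 = 18.5, limited to 1 d.p. → 3 s.f.
Carrying full precision, 20.846 × 18.5 = 385.651; keep min(5, 3) = 3 s.f.
Rounded to 3 significant figures: 386 m².

386 m²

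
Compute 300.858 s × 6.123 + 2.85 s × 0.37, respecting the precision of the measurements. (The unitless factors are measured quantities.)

1843 s

300.858 × 6.123 = 1842.153534 → 1842 s (4 s.f., last digit at the 10^0 place).
2.85 × 0.37 = 1.0545 → 1.1 s (2 s.f., last digit at the 10^-1 place).
Sum: 1843.208034 s; keep the coarser place, 10^0.
Result: 1843 s.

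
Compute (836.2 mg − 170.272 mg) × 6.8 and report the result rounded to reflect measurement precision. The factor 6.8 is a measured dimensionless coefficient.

4.5 × 10³ mg

836.2 mg − 170.272 mg = 665.928 mg; the difference is limited to 1 decimal place (4 s.f.).
Carrying full precision, 665.928 × 6.8 = 4528.3104 mg; 6.8 has 2 s.f., so the result keeps min(4, 2) = 2 s.f.
Rounded to 2 significant figures: 4.5 × 10³ mg.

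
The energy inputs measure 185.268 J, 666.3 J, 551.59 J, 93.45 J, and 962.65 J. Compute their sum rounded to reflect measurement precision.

2.4593 × 10³ J

185.268 J + 666.3 J + 551.59 J + 93.45 J + 962.65 J = 2459.258 J.
Addition/subtraction keeps the fewest decimal places: 185.268 → 3 decimal places, 666.3 → 1 decimal place, 551.59 → 2 decimal places, 93.45 → 2 decimal places, 962.65 → 2 decimal places; limit is 1.
Rounded to 1 decimal place: 2.4593 × 10³ J.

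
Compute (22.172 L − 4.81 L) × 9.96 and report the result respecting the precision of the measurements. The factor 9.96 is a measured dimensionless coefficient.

173 L

22.172 L − 4.81 L = 17.362 L; the difference is limited to 2 decimal places (4 s.f.).
Carrying full precision, 17.362 × 9.96 = 172.92552 L; 9.96 has 3 s.f., so the result keeps min(4, 3) = 3 s.f.
Rounded to 3 significant figures: 173 L.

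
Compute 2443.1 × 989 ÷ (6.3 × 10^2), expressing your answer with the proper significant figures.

2443.1 × 989 ÷ (6.3 × 10^2) = 3835.27920635…
Multiplication/division keeps the fewest significant figures: 2443.1 → 5 s.f., 989 → 3 s.f., 6.3 × 10^2 → 2 s.f.; limit is 2.
Rounded to 2 significant figures: 3.8 × 10^3.

3.8 × 10^3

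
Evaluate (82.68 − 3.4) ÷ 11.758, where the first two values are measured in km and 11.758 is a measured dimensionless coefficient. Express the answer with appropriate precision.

82.68 km − 3.4 km = 79.28 km; the difference is limited to 1 decimal place (3 s.f.).
Carrying full precision, 79.28 ÷ 11.758 = 6.74264330668… km; 11.758 has 5 s.f., so the result keeps min(3, 5) = 3 s.f.
Rounded to 3 significant figures: 6.74 km.

6.74 km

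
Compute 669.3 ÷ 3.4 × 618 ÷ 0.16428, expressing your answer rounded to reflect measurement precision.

669.3 ÷ 3.4 × 618 ÷ 0.16428 = 740535.16951…
Multiplication/division keeps the fewest significant figures: 669.3 → 4 s.f., 3.4 → 2 s.f., 618 → 3 s.f., 0.16428 → 5 s.f.; limit is 2.
Rounded to 2 significant figures: 7.4 × 10^5.

7.4 × 10^5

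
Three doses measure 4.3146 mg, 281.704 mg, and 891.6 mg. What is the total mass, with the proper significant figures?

1177.6 mg

4.3146 mg + 281.704 mg + 891.6 mg = 1177.6186 mg.
Addition/subtraction keeps the fewest decimal places: 4.3146 → 4 decimal places, 281.704 → 3 decimal places, 891.6 → 1 decimal place; limit is 1.
Rounded to 1 decimal place: 1177.6 mg.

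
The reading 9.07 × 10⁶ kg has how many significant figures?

9.07 × 10⁶: in scientific notation every digit of the coefficient is significant.

3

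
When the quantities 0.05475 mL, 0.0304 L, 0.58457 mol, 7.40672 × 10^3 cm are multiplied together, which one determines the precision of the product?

0.0304 L

0.05475 mL → 4 s.f.; 0.0304 L → 3 s.f.; 0.58457 mol → 5 s.f.; 7.40672 × 10^3 cm → 6 s.f.
The fewest is 3 significant figures, from 0.0304 L.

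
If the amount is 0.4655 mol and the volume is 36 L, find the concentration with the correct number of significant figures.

0.013 mol/L

concentration = 0.4655 mol ÷ 36 L = 0.0129305555556… mol/L.
0.4655 has 4 significant figures; 36 has 2.
Division/multiplication keeps the fewest: 2 significant figures.
Rounded: 0.013 mol/L.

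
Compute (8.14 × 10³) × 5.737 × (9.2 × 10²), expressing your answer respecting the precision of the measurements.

4.3 × 10⁷

(8.14 × 10³) × 5.737 × (9.2 × 10²) = 42963245.6
Multiplication/division keeps the fewest significant figures: 8.14 × 10³ → 3 s.f., 5.737 → 4 s.f., 9.2 × 10² → 2 s.f.; limit is 2.
Rounded to 2 significant figures: 4.3 × 10⁷.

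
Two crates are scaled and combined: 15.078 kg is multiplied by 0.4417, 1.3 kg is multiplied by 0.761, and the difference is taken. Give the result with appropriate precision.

5.67 kg

15.078 × 0.4417 = 6.6599526 → 6.660 kg (4 s.f., last digit at the 10^-3 place).
1.3 × 0.761 = 0.9893 → 0.99 kg (2 s.f., last digit at the 10^-2 place).
Difference: 5.6706526 kg; keep the coarser place, 10^-2.
Result: 5.67 kg.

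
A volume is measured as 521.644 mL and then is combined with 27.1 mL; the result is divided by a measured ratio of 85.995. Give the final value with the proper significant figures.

521.644 mL + 27.1 mL = 548.744 mL; the sum is limited to 1 decimal place (4 s.f.).
Carrying full precision, 548.744 ÷ 85.995 = 6.38111518112… mL; 85.995 has 5 s.f., so the result keeps min(4, 5) = 4 s.f.
Rounded to 4 significant figures: 6.381 mL.

6.381 mL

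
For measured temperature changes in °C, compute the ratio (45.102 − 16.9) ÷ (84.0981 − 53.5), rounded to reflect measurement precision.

0.922

45.102 − 16.9 = 28.202, limited to 1 d.p. → 3 s.f.; 84.0981 − 53.5 = 30.5981, limited to 1 d.p. → 3 s.f.
Carrying full precision, 28.202 ÷ 30.5981 = 0.921691216121…; keep min(3, 3) = 3 s.f.
Rounded to 3 significant figures: 0.922.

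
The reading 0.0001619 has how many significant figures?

4

0.0001619: leading zeros are not significant.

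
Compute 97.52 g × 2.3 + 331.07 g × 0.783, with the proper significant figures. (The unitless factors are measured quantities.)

4.8 × 10^2 g

97.52 × 2.3 = 224.296 → 2.2 × 10^2 g (2 s.f., last digit at the 10^1 place).
331.07 × 0.783 = 259.22781 → 259 g (3 s.f., last digit at the 10^0 place).
Sum: 483.52381 g; keep the coarser place, 10^1.
Result: 4.8 × 10^2 g.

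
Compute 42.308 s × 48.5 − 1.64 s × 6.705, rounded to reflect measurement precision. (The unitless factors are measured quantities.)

2.04 × 10^3 s

42.308 × 48.5 = 2051.938 → 2.05 × 10^3 s (3 s.f., last digit at the 10^1 place).
1.64 × 6.705 = 10.9962 → 11.0 s (3 s.f., last digit at the 10^-1 place).
Difference: 2040.9418 s; keep the coarser place, 10^1.
Result: 2.04 × 10^3 s.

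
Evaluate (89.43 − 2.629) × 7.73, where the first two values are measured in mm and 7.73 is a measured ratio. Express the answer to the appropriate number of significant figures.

89.43 mm − 2.629 mm = 86.801 mm; the difference is limited to 2 decimal places (4 s.f.).
Carrying full precision, 86.801 × 7.73 = 670.97173 mm; 7.73 has 3 s.f., so the result keeps min(4, 3) = 3 s.f.
Rounded to 3 significant figures: 671 mm.

671 mm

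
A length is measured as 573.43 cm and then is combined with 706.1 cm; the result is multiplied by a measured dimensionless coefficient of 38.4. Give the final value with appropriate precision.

4.91 × 10⁴ cm

573.43 cm + 706.1 cm = 1279.53 cm; the sum is limited to 1 decimal place (5 s.f.).
Carrying full precision, 1279.53 × 38.4 = 49133.952 cm; 38.4 has 3 s.f., so the result keeps min(5, 3) = 3 s.f.
Rounded to 3 significant figures: 4.91 × 10⁴ cm.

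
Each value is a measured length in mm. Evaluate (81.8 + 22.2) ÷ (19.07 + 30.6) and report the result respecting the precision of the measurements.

81.8 + 22.2 = 104.0, limited to 1 d.p. → 4 s.f.; 19.07 + 30.6 = 49.67, limited to 1 d.p. → 3 s.f.
Carrying full precision, 104.0 ÷ 49.67 = 2.09381920676…; keep min(4, 3) = 3 s.f.
Rounded to 3 significant figures: 2.09.

2.09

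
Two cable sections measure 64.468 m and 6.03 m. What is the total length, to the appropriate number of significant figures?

70.50 m

64.468 m + 6.03 m = 70.498 m.
Addition/subtraction keeps the fewest decimal places: 64.468 → 3 decimal places, 6.03 → 2 decimal places; limit is 2.
Rounded to 2 decimal places: 70.50 m.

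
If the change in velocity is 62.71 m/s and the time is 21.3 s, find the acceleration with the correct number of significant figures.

2.94 m/s²

acceleration = 62.71 m/s ÷ 21.3 s = 2.9441314554… m/s².
62.71 has 4 significant figures; 21.3 has 3.
Division/multiplication keeps the fewest: 3 significant figures.
Rounded: 2.94 m/s².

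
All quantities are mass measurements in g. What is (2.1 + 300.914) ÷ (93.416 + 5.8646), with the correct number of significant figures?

2.1 + 300.914 = 303.014, limited to 1 d.p. → 4 s.f.; 93.416 + 5.8646 = 99.2806, limited to 3 d.p. → 5 s.f.
Carrying full precision, 303.014 ÷ 99.2806 = 3.05209678427…; keep min(4, 5) = 4 s.f.
Rounded to 4 significant figures: 3.052.

3.052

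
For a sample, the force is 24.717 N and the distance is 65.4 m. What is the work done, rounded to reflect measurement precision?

work done = 24.717 N × 65.4 m = 1616.4918 J.
24.717 has 5 significant figures; 65.4 has 3.
Division/multiplication keeps the fewest: 3 significant figures.
Rounded: 1.62 × 10³ J.

1.62 × 10³ J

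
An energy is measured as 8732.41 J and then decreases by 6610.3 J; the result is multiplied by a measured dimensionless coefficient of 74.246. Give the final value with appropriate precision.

1.5756 × 10⁵ J

8732.41 J − 6610.3 J = 2122.11 J; the difference is limited to 1 decimal place (5 s.f.).
Carrying full precision, 2122.11 × 74.246 = 157558.17906 J; 74.246 has 5 s.f., so the result keeps min(5, 5) = 5 s.f.
Rounded to 5 significant figures: 1.5756 × 10⁵ J.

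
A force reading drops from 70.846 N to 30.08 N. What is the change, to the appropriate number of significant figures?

40.77 N

70.846 N − 30.08 N = 40.766 N.
Addition/subtraction keeps the fewest decimal places: 70.846 → 3 decimal places, 30.08 → 2 decimal places; limit is 2.
Rounded to 2 decimal places: 40.77 N.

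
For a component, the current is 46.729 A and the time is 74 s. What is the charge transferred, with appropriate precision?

3.5 × 10³ C

charge transferred = 46.729 A × 74 s = 3457.946 C.
46.729 has 5 significant figures; 74 has 2.
Division/multiplication keeps the fewest: 2 significant figures.
Rounded: 3.5 × 10³ C.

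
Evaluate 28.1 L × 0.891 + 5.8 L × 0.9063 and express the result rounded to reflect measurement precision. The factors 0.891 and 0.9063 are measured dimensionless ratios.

28.1 × 0.891 = 25.0371 → 25.0 L (3 s.f., last digit at the 10^-1 place).
5.8 × 0.9063 = 5.25654 → 5.3 L (2 s.f., last digit at the 10^-1 place).
Sum: 30.29364 L; keep the coarser place, 10^-1.
Result: 30.3 L.

30.3 L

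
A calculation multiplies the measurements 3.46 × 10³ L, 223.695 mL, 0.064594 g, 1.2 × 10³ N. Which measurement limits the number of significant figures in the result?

3.46 × 10³ L → 3 s.f.; 223.695 mL → 6 s.f.; 0.064594 g → 5 s.f.; 1.2 × 10³ N → 2 s.f.
The fewest is 2 significant figures, from 1.2 × 10³ N.

1.2 × 10³ N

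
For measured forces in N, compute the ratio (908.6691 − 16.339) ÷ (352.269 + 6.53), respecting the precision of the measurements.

2.4870

908.6691 − 16.339 = 892.3301, limited to 3 d.p. → 6 s.f.; 352.269 + 6.53 = 358.799, limited to 2 d.p. → 5 s.f.
Carrying full precision, 892.3301 ÷ 358.799 = 2.48699160254…; keep min(6, 5) = 5 s.f.
Rounded to 5 significant figures: 2.4870.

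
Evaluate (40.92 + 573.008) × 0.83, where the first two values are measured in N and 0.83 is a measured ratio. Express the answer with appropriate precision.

5.1 × 10² N

40.92 N + 573.008 N = 613.928 N; the sum is limited to 2 decimal places (5 s.f.).
Carrying full precision, 613.928 × 0.83 = 509.56024 N; 0.83 has 2 s.f., so the result keeps min(5, 2) = 2 s.f.
Rounded to 2 significant figures: 5.1 × 10² N.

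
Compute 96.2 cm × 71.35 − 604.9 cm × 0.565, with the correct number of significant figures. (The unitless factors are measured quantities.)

6.52 × 10³ cm

96.2 × 71.35 = 6863.87 → 6.86 × 10³ cm (3 s.f., last digit at the 10^1 place).
604.9 × 0.565 = 341.7685 → 342 cm (3 s.f., last digit at the 10^0 place).
Difference: 6522.1015 cm; keep the coarser place, 10^1.
Result: 6.52 × 10³ cm.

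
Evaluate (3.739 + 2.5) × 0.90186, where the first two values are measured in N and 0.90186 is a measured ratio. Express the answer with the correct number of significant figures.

3.739 N + 2.5 N = 6.239 N; the sum is limited to 1 decimal place (2 s.f.).
Carrying full precision, 6.239 × 0.90186 = 5.62670454 N; 0.90186 has 5 s.f., so the result keeps min(2, 5) = 2 s.f.
Rounded to 2 significant figures: 5.6 N.

5.6 N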